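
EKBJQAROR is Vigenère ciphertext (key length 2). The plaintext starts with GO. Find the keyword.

YW

Subtract each crib letter from the matching ciphertext letter (mod 26):
E(4)−G(6)=-2≡24 → Y
K(10)−O(14)=-4≡22 → W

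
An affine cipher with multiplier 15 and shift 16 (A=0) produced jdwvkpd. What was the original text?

dnqjktn

The inverse of 15 mod 26 is 7, since 15·7=105≡1. Apply D(y)=7·(y−16) mod 26:
j(9): 7·(9−16)=-49≡3 → d
d(3): 7·(3−16)=-91≡13 → n
w(22): 7·(22−16)=42≡16 → q
v(21): 7·(21−16)=35≡9 → j
k(10): 7·(10−16)=-42≡10 → k
p(15): 7·(15−16)=-7≡19 → t
d(3): 7·(3−16)=-91≡13 → n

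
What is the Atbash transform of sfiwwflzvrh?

s(18) → h(7)
f(5) → u(20)
i(8) → r(17)
w(22) → d(3)
w(22) → d(3)
f(5) → u(20)
l(11) → o(14)
z(25) → a(0)
v(21) → e(4)
r(17) → i(8)
h(7) → s(18)

hurdduoaeis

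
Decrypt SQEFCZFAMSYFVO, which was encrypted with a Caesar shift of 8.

S(18): 18−8=10 → K
Q(16): 16−8=8 → I
E(4): 4−8=-4≡22 → W
F(5): 5−8=-3≡23 → X
C(2): 2−8=-6≡20 → U
Z(25): 25−8=17 → R
F(5): 5−8=-3≡23 → X
A(0): 0−8=-8≡18 → S
M(12): 12−8=4 → E
S(18): 18−8=10 → K
Y(24): 24−8=16 → Q
F(5): 5−8=-3≡23 → X
V(21): 21−8=13 → N
O(14): 14−8=6 → G

KIWXURXSEKQXNG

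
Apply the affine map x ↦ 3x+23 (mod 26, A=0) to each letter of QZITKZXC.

TUVCBUOD

Q(16): 3·16+23=71≡19 → T
Z(25): 3·25+23=98≡20 → U
I(8): 3·8+23=47≡21 → V
T(19): 3·19+23=80≡2 → C
K(10): 3·10+23=53≡1 → B
Z(25): 3·25+23=98≡20 → U
X(23): 3·23+23=92≡14 → O
C(2): 3·2+23=29≡3 → D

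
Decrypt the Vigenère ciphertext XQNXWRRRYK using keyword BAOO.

Repeat the key across the ciphertext: BAOOBAOOBA
X(23)−B(1): 22 → W
Q(16)−A(0): 16 → Q
N(13)−O(14): -1≡25 → Z
X(23)−O(14): 9 → J
W(22)−B(1): 21 → V
R(17)−A(0): 17 → R
R(17)−O(14): 3 → D
R(17)−O(14): 3 → D
Y(24)−B(1): 23 → X
K(10)−A(0): 10 → K

WQZJVRDDXK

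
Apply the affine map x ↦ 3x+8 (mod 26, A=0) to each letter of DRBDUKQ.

RHLRQME

D(3): 3·3+8=17 → R
R(17): 3·17+8=59≡7 → H
B(1): 3·1+8=11 → L
D(3): 3·3+8=17 → R
U(20): 3·20+8=68≡16 → Q
K(10): 3·10+8=38≡12 → M
Q(16): 3·16+8=56≡4 → E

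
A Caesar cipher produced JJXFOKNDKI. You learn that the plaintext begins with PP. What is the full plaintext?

From the crib: J(9)−P(15)=-6≡20, so the shift is 20.
Subtract 20 from each ciphertext letter:
J(9): 9−20=-11≡15 → P
J(9): 9−20=-11≡15 → P
X(23): 23−20=3 → D
F(5): 5−20=-15≡11 → L
O(14): 14−20=-6≡20 → U
K(10): 10−20=-10≡16 → Q
N(13): 13−20=-7≡19 → T
D(3): 3−20=-17≡9 → J
K(10): 10−20=-10≡16 → Q
I(8): 8−20=-12≡14 → O

PPDLUQTJQO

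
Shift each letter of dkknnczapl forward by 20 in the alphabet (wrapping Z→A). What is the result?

d(3): 3+20=23 → x
k(10): 10+20=30≡4 → e
k(10): 10+20=30≡4 → e
n(13): 13+20=33≡7 → h
n(13): 13+20=33≡7 → h
c(2): 2+20=22 → w
z(25): 25+20=45≡19 → t
a(0): 0+20=20 → u
p(15): 15+20=35≡9 → j
l(11): 11+20=31≡5 → f

xeehhwtujf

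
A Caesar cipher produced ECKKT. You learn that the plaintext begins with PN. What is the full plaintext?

PNVVE

From the crib: E(4)−P(15)=-11≡15, so the shift is 15.
Subtract 15 from each ciphertext letter:
E(4): 4−15=-11≡15 → P
C(2): 2−15=-13≡13 → N
K(10): 10−15=-5≡21 → V
K(10): 10−15=-5≡21 → V
T(19): 19−15=4 → E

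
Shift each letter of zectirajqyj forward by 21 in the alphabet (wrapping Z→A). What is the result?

z(25): 25+21=46≡20 → u
e(4): 4+21=25 → z
c(2): 2+21=23 → x
t(19): 19+21=40≡14 → o
i(8): 8+21=29≡3 → d
r(17): 17+21=38≡12 → m
a(0): 0+21=21 → v
j(9): 9+21=30≡4 → e
q(16): 16+21=37≡11 → l
y(24): 24+21=45≡19 → t
j(9): 9+21=30≡4 → e

uzxodmvelte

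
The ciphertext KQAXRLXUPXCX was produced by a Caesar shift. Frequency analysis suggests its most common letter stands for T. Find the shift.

The most frequent ciphertext letter is X (appears 4 times).
X is position 23; T is position 19.
Shift = 4.

4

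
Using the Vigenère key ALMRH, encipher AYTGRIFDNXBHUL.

AJFXYIQPEEBSGC

Repeat the key across the message: ALMRHALMRHALMR
A(0)+A(0): 0 → A
Y(24)+L(11): 35≡9 → J
T(19)+M(12): 31≡5 → F
G(6)+R(17): 23 → X
R(17)+H(7): 24 → Y
I(8)+A(0): 8 → I
F(5)+L(11): 16 → Q
D(3)+M(12): 15 → P
N(13)+R(17): 30≡4 → E
X(23)+H(7): 30≡4 → E
B(1)+A(0): 1 → B
H(7)+L(11): 18 → S
U(20)+M(12): 32≡6 → G
L(11)+R(17): 28≡2 → C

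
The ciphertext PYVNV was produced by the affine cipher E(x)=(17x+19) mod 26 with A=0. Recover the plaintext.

MLUSU

The inverse of 17 mod 26 is 23, since 17·23=391≡1. Apply D(y)=23·(y−19) mod 26:
P(15): 23·(15−19)=-92≡12 → M
Y(24): 23·(24−19)=115≡11 → L
V(21): 23·(21−19)=46≡20 → U
N(13): 23·(13−19)=-138≡18 → S
V(21): 23·(21−19)=46≡20 → U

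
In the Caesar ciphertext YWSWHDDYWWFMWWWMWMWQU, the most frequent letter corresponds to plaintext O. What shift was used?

The most frequent ciphertext letter is W (appears 9 times).
W is position 22; O is position 14.
Shift = 8.

8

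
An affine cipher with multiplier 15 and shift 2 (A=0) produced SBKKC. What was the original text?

The inverse of 15 mod 26 is 7, since 15·7=105≡1. Apply D(y)=7·(y−2) mod 26:
S(18): 7·(18−2)=112≡8 → I
B(1): 7·(1−2)=-7≡19 → T
K(10): 7·(10−2)=56≡4 → E
K(10): 7·(10−2)=56≡4 → E
C(2): 7·(2−2)=0 → A

ITEEA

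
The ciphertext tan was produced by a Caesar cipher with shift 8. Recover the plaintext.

lsf

t(19): 19−8=11 → l
a(0): 0−8=-8≡18 → s
n(13): 13−8=5 → f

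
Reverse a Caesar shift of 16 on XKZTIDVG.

HUJDSNFQ

X(23): 23−16=7 → H
K(10): 10−16=-6≡20 → U
Z(25): 25−16=9 → J
T(19): 19−16=3 → D
I(8): 8−16=-8≡18 → S
D(3): 3−16=-13≡13 → N
V(21): 21−16=5 → F
G(6): 6−16=-10≡16 → Q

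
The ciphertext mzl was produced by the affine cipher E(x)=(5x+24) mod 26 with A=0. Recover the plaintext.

The inverse of 5 mod 26 is 21, since 5·21=105≡1. Apply D(y)=21·(y−24) mod 26:
m(12): 21·(12−24)=-252≡8 → i
z(25): 21·(25−24)=21 → v
l(11): 21·(11−24)=-273≡13 → n

ivn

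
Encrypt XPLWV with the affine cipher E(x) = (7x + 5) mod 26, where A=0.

X(23): 7·23+5=166≡10 → K
P(15): 7·15+5=110≡6 → G
L(11): 7·11+5=82≡4 → E
W(22): 7·22+5=159≡3 → D
V(21): 7·21+5=152≡22 → W

KGEDW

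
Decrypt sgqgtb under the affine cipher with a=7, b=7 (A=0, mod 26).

jlflyo

The inverse of 7 mod 26 is 15, since 7·15=105≡1. Apply D(y)=15·(y−7) mod 26:
s(18): 15·(18−7)=165≡9 → j
g(6): 15·(6−7)=-15≡11 → l
q(16): 15·(16−7)=135≡5 → f
g(6): 15·(6−7)=-15≡11 → l
t(19): 15·(19−7)=180≡24 → y
b(1): 15·(1−7)=-90≡14 → o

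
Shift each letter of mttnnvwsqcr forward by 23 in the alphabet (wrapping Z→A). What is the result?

m(12): 12+23=35≡9 → j
t(19): 19+23=42≡16 → q
t(19): 19+23=42≡16 → q
n(13): 13+23=36≡10 → k
n(13): 13+23=36≡10 → k
v(21): 21+23=44≡18 → s
w(22): 22+23=45≡19 → t
s(18): 18+23=41≡15 → p
q(16): 16+23=39≡13 → n
c(2): 2+23=25 → z
r(17): 17+23=40≡14 → o

jqqkkstpnzo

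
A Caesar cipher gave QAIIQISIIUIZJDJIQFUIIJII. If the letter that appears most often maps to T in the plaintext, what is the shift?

15

The most frequent ciphertext letter is I (appears 11 times).
I is position 8; T is position 19.
Shift = -11≡15.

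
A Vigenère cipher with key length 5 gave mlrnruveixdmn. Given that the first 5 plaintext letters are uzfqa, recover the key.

Subtract each crib letter from the matching ciphertext letter (mod 26):
m(12)−u(20)=-8≡18 → s
l(11)−z(25)=-14≡12 → m
r(17)−f(5)=12 → m
n(13)−q(16)=-3≡23 → x
r(17)−a(0)=17 → r

smmxr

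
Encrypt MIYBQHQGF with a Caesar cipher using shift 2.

OKADSJSIH

M(12): 12+2=14 → O
I(8): 8+2=10 → K
Y(24): 24+2=26≡0 → A
B(1): 1+2=3 → D
Q(16): 16+2=18 → S
H(7): 7+2=9 → J
Q(16): 16+2=18 → S
G(6): 6+2=8 → I
F(5): 5+2=7 → H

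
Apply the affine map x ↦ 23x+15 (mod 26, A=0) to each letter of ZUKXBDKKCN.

Z(25): 23·25+15=590≡18 → S
U(20): 23·20+15=475≡7 → H
K(10): 23·10+15=245≡11 → L
X(23): 23·23+15=544≡24 → Y
B(1): 23·1+15=38≡12 → M
D(3): 23·3+15=84≡6 → G
K(10): 23·10+15=245≡11 → L
K(10): 23·10+15=245≡11 → L
C(2): 23·2+15=61≡9 → J
N(13): 23·13+15=314≡2 → C

SHLYMGLLJC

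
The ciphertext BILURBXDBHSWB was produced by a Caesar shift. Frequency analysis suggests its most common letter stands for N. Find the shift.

14

The most frequent ciphertext letter is B (appears 4 times).
B is position 1; N is position 13.
Shift = -12≡14.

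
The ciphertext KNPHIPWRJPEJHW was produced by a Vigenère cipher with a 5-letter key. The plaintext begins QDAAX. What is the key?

UKPHL

Subtract each crib letter from the matching ciphertext letter (mod 26):
K(10)−Q(16)=-6≡20 → U
N(13)−D(3)=10 → K
P(15)−A(0)=15 → P
H(7)−A(0)=7 → H
I(8)−X(23)=-15≡11 → L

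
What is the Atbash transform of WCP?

DXK

W(22) → D(3)
C(2) → X(23)
P(15) → K(10)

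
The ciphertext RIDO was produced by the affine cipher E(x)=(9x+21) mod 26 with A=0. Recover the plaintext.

The inverse of 9 mod 26 is 3, since 9·3=27≡1. Apply D(y)=3·(y−21) mod 26:
R(17): 3·(17−21)=-12≡14 → O
I(8): 3·(8−21)=-39≡13 → N
D(3): 3·(3−21)=-54≡24 → Y
O(14): 3·(14−21)=-21≡5 → F

ONYF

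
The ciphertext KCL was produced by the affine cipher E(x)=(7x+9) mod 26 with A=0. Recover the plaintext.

The inverse of 7 mod 26 is 15, since 7·15=105≡1. Apply D(y)=15·(y−9) mod 26:
K(10): 15·(10−9)=15 → P
C(2): 15·(2−9)=-105≡25 → Z
L(11): 15·(11−9)=30≡4 → E

PZE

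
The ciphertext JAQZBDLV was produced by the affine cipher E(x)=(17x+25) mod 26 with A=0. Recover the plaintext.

The inverse of 17 mod 26 is 23, since 17·23=391≡1. Apply D(y)=23·(y−25) mod 26:
J(9): 23·(9−25)=-368≡22 → W
A(0): 23·(0−25)=-575≡23 → X
Q(16): 23·(16−25)=-207≡1 → B
Z(25): 23·(25−25)=0 → A
B(1): 23·(1−25)=-552≡20 → U
D(3): 23·(3−25)=-506≡14 → O
L(11): 23·(11−25)=-322≡16 → Q
V(21): 23·(21−25)=-92≡12 → M

WXBAUOQM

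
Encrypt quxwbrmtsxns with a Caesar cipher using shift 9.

q(16): 16+9=25 → z
u(20): 20+9=29≡3 → d
x(23): 23+9=32≡6 → g
w(22): 22+9=31≡5 → f
b(1): 1+9=10 → k
r(17): 17+9=26≡0 → a
m(12): 12+9=21 → v
t(19): 19+9=28≡2 → c
s(18): 18+9=27≡1 → b
x(23): 23+9=32≡6 → g
n(13): 13+9=22 → w
s(18): 18+9=27≡1 → b

zdgfkavcbgwb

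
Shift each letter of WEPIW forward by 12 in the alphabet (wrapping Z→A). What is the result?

IQBUI

W(22): 22+12=34≡8 → I
E(4): 4+12=16 → Q
P(15): 15+12=27≡1 → B
I(8): 8+12=20 → U
W(22): 22+12=34≡8 → I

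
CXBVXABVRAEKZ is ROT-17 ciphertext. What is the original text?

LGKEGJKEAJNTI

C(2): 2−17=-15≡11 → L
X(23): 23−17=6 → G
B(1): 1−17=-16≡10 → K
V(21): 21−17=4 → E
X(23): 23−17=6 → G
A(0): 0−17=-17≡9 → J
B(1): 1−17=-16≡10 → K
V(21): 21−17=4 → E
R(17): 17−17=0 → A
A(0): 0−17=-17≡9 → J
E(4): 4−17=-13≡13 → N
K(10): 10−17=-7≡19 → T
Z(25): 25−17=8 → I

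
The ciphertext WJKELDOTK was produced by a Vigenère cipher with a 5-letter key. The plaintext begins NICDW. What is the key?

Subtract each crib letter from the matching ciphertext letter (mod 26):
W(22)−N(13)=9 → J
J(9)−I(8)=1 → B
K(10)−C(2)=8 → I
E(4)−D(3)=1 → B
L(11)−W(22)=-11≡15 → P

JBIBP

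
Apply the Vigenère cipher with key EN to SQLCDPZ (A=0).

WDPPHCD

Repeat the key across the message: ENENENE
S(18)+E(4): 22 → W
Q(16)+N(13): 29≡3 → D
L(11)+E(4): 15 → P
C(2)+N(13): 15 → P
D(3)+E(4): 7 → H
P(15)+N(13): 28≡2 → C
Z(25)+E(4): 29≡3 → D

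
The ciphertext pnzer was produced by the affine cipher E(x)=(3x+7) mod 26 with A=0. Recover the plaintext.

ucgzm

The inverse of 3 mod 26 is 9, since 3·9=27≡1. Apply D(y)=9·(y−7) mod 26:
p(15): 9·(15−7)=72≡20 → u
n(13): 9·(13−7)=54≡2 → c
z(25): 9·(25−7)=162≡6 → g
e(4): 9·(4−7)=-27≡25 → z
r(17): 9·(17−7)=90≡12 → m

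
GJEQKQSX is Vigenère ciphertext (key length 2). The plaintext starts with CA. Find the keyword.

EJ

Subtract each crib letter from the matching ciphertext letter (mod 26):
G(6)−C(2)=4 → E
J(9)−A(0)=9 → J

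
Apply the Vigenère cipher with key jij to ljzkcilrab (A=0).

Repeat the key across the message: jijjijjijj
l(11)+j(9): 20 → u
j(9)+i(8): 17 → r
z(25)+j(9): 34≡8 → i
k(10)+j(9): 19 → t
c(2)+i(8): 10 → k
i(8)+j(9): 17 → r
l(11)+j(9): 20 → u
r(17)+i(8): 25 → z
a(0)+j(9): 9 → j
b(1)+j(9): 10 → k

uritkruzjk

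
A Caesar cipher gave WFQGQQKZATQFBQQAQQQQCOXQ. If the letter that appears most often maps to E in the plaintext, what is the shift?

The most frequent ciphertext letter is Q (appears 11 times).
Q is position 16; E is position 4.
Shift = 12.

12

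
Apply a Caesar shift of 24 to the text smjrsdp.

qkhpqbn

s(18): 18+24=42≡16 → q
m(12): 12+24=36≡10 → k
j(9): 9+24=33≡7 → h
r(17): 17+24=41≡15 → p
s(18): 18+24=42≡16 → q
d(3): 3+24=27≡1 → b
p(15): 15+24=39≡13 → n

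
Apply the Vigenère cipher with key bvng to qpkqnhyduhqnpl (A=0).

Repeat the key across the message: bvngbvngbvngbv
q(16)+b(1): 17 → r
p(15)+v(21): 36≡10 → k
k(10)+n(13): 23 → x
q(16)+g(6): 22 → w
n(13)+b(1): 14 → o
h(7)+v(21): 28≡2 → c
y(24)+n(13): 37≡11 → l
d(3)+g(6): 9 → j
u(20)+b(1): 21 → v
h(7)+v(21): 28≡2 → c
q(16)+n(13): 29≡3 → d
n(13)+g(6): 19 → t
p(15)+b(1): 16 → q
l(11)+v(21): 32≡6 → g

rkxwocljvcdtqg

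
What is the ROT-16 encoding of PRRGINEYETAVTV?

P(15): 15+16=31≡5 → F
R(17): 17+16=33≡7 → H
R(17): 17+16=33≡7 → H
G(6): 6+16=22 → W
I(8): 8+16=24 → Y
N(13): 13+16=29≡3 → D
E(4): 4+16=20 → U
Y(24): 24+16=40≡14 → O
E(4): 4+16=20 → U
T(19): 19+16=35≡9 → J
A(0): 0+16=16 → Q
V(21): 21+16=37≡11 → L
T(19): 19+16=35≡9 → J
V(21): 21+16=37≡11 → L

FHHWYDUOUJQLJL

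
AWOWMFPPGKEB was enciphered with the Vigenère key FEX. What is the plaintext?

Repeat the key across the ciphertext: FEXFEXFEXFEX
A(0)−F(5): -5≡21 → V
W(22)−E(4): 18 → S
O(14)−X(23): -9≡17 → R
W(22)−F(5): 17 → R
M(12)−E(4): 8 → I
F(5)−X(23): -18≡8 → I
P(15)−F(5): 10 → K
P(15)−E(4): 11 → L
G(6)−X(23): -17≡9 → J
K(10)−F(5): 5 → F
E(4)−E(4): 0 → A
B(1)−X(23): -22≡4 → E

VSRRIIKLJFAE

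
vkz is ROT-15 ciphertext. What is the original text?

v(21): 21−15=6 → g
k(10): 10−15=-5≡21 → v
z(25): 25−15=10 → k

gvk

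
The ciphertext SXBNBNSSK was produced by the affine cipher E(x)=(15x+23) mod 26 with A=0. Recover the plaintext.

The inverse of 15 mod 26 is 7, since 15·7=105≡1. Apply D(y)=7·(y−23) mod 26:
S(18): 7·(18−23)=-35≡17 → R
X(23): 7·(23−23)=0 → A
B(1): 7·(1−23)=-154≡2 → C
N(13): 7·(13−23)=-70≡8 → I
B(1): 7·(1−23)=-154≡2 → C
N(13): 7·(13−23)=-70≡8 → I
S(18): 7·(18−23)=-35≡17 → R
S(18): 7·(18−23)=-35≡17 → R
K(10): 7·(10−23)=-91≡13 → N

RACICIRRN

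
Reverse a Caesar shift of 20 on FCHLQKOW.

LINRWQUC

F(5): 5−20=-15≡11 → L
C(2): 2−20=-18≡8 → I
H(7): 7−20=-13≡13 → N
L(11): 11−20=-9≡17 → R
Q(16): 16−20=-4≡22 → W
K(10): 10−20=-10≡16 → Q
O(14): 14−20=-6≡20 → U
W(22): 22−20=2 → C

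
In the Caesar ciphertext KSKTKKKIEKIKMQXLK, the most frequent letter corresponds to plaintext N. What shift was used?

23

The most frequent ciphertext letter is K (appears 8 times).
K is position 10; N is position 13.
Shift = -3≡23.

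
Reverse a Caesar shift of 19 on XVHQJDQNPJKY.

X(23): 23−19=4 → E
V(21): 21−19=2 → C
H(7): 7−19=-12≡14 → O
Q(16): 16−19=-3≡23 → X
J(9): 9−19=-10≡16 → Q
D(3): 3−19=-16≡10 → K
Q(16): 16−19=-3≡23 → X
N(13): 13−19=-6≡20 → U
P(15): 15−19=-4≡22 → W
J(9): 9−19=-10≡16 → Q
K(10): 10−19=-9≡17 → R
Y(24): 24−19=5 → F

ECOXQKXUWQRF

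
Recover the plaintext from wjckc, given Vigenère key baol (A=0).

Repeat the key across the ciphertext: baolb
w(22)−b(1): 21 → v
j(9)−a(0): 9 → j
c(2)−o(14): -12≡14 → o
k(10)−l(11): -1≡25 → z
c(2)−b(1): 1 → b

vjozb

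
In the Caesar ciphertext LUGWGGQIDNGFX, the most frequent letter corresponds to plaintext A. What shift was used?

6

The most frequent ciphertext letter is G (appears 4 times).
G is position 6; A is position 0.
Shift = 6.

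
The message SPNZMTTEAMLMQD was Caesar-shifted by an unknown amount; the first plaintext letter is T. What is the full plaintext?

From the crib: S(18)−T(19)=-1≡25, so the shift is 25.
Subtract 25 from each ciphertext letter:
S(18): 18−25=-7≡19 → T
P(15): 15−25=-10≡16 → Q
N(13): 13−25=-12≡14 → O
Z(25): 25−25=0 → A
M(12): 12−25=-13≡13 → N
T(19): 19−25=-6≡20 → U
T(19): 19−25=-6≡20 → U
E(4): 4−25=-21≡5 → F
A(0): 0−25=-25≡1 → B
M(12): 12−25=-13≡13 → N
L(11): 11−25=-14≡12 → M
M(12): 12−25=-13≡13 → N
Q(16): 16−25=-9≡17 → R
D(3): 3−25=-22≡4 → E

TQOANUUFBNMNRE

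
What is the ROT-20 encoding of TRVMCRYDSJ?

T(19): 19+20=39≡13 → N
R(17): 17+20=37≡11 → L
V(21): 21+20=41≡15 → P
M(12): 12+20=32≡6 → G
C(2): 2+20=22 → W
R(17): 17+20=37≡11 → L
Y(24): 24+20=44≡18 → S
D(3): 3+20=23 → X
S(18): 18+20=38≡12 → M
J(9): 9+20=29≡3 → D

NLPGWLSXMD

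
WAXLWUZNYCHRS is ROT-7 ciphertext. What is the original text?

W(22): 22−7=15 → P
A(0): 0−7=-7≡19 → T
X(23): 23−7=16 → Q
L(11): 11−7=4 → E
W(22): 22−7=15 → P
U(20): 20−7=13 → N
Z(25): 25−7=18 → S
N(13): 13−7=6 → G
Y(24): 24−7=17 → R
C(2): 2−7=-5≡21 → V
H(7): 7−7=0 → A
R(17): 17−7=10 → K
S(18): 18−7=11 → L

PTQEPNSGRVAKL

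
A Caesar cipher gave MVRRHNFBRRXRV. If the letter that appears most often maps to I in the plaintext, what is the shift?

9

The most frequent ciphertext letter is R (appears 5 times).
R is position 17; I is position 8.
Shift = 9.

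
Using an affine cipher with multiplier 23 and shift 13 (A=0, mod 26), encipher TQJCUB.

IRMHFK

T(19): 23·19+13=450≡8 → I
Q(16): 23·16+13=381≡17 → R
J(9): 23·9+13=220≡12 → M
C(2): 23·2+13=59≡7 → H
U(20): 23·20+13=473≡5 → F
B(1): 23·1+13=36≡10 → K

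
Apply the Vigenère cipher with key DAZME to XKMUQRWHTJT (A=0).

AKLGUUWGFNW

Repeat the key across the message: DAZMEDAZMED
X(23)+D(3): 26≡0 → A
K(10)+A(0): 10 → K
M(12)+Z(25): 37≡11 → L
U(20)+M(12): 32≡6 → G
Q(16)+E(4): 20 → U
R(17)+D(3): 20 → U
W(22)+A(0): 22 → W
H(7)+Z(25): 32≡6 → G
T(19)+M(12): 31≡5 → F
J(9)+E(4): 13 → N
T(19)+D(3): 22 → W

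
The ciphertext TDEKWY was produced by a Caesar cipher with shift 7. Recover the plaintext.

T(19): 19−7=12 → M
D(3): 3−7=-4≡22 → W
E(4): 4−7=-3≡23 → X
K(10): 10−7=3 → D
W(22): 22−7=15 → P
Y(24): 24−7=17 → R

MWXDPR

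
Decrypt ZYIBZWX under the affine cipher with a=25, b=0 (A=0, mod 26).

The inverse of 25 mod 26 is 25, since 25·25=625≡1. Apply D(y)=25·(y−0) mod 26:
Z(25): 25·(25−0)=625≡1 → B
Y(24): 25·(24−0)=600≡2 → C
I(8): 25·(8−0)=200≡18 → S
B(1): 25·(1−0)=25 → Z
Z(25): 25·(25−0)=625≡1 → B
W(22): 25·(22−0)=550≡4 → E
X(23): 25·(23−0)=575≡3 → D

BCSZBED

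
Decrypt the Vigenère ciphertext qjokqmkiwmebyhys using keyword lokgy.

Repeat the key across the ciphertext: lokgylokgylokgyl
q(16)−l(11): 5 → f
j(9)−o(14): -5≡21 → v
o(14)−k(10): 4 → e
k(10)−g(6): 4 → e
q(16)−y(24): -8≡18 → s
m(12)−l(11): 1 → b
k(10)−o(14): -4≡22 → w
i(8)−k(10): -2≡24 → y
w(22)−g(6): 16 → q
m(12)−y(24): -12≡14 → o
e(4)−l(11): -7≡19 → t
b(1)−o(14): -13≡13 → n
y(24)−k(10): 14 → o
h(7)−g(6): 1 → b
y(24)−y(24): 0 → a
s(18)−l(11): 7 → h

fveesbwyqotnobah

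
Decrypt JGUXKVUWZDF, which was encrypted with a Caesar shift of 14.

VSGJWHGILPR

J(9): 9−14=-5≡21 → V
G(6): 6−14=-8≡18 → S
U(20): 20−14=6 → G
X(23): 23−14=9 → J
K(10): 10−14=-4≡22 → W
V(21): 21−14=7 → H
U(20): 20−14=6 → G
W(22): 22−14=8 → I
Z(25): 25−14=11 → L
D(3): 3−14=-11≡15 → P
F(5): 5−14=-9≡17 → R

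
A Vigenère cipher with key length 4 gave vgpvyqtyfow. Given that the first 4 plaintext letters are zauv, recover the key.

wgva

Subtract each crib letter from the matching ciphertext letter (mod 26):
v(21)−z(25)=-4≡22 → w
g(6)−a(0)=6 → g
p(15)−u(20)=-5≡21 → v
v(21)−v(21)=0 → a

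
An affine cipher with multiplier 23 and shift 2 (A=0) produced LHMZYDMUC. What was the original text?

XHOBKROUA

The inverse of 23 mod 26 is 17, since 23·17=391≡1. Apply D(y)=17·(y−2) mod 26:
L(11): 17·(11−2)=153≡23 → X
H(7): 17·(7−2)=85≡7 → H
M(12): 17·(12−2)=170≡14 → O
Z(25): 17·(25−2)=391≡1 → B
Y(24): 17·(24−2)=374≡10 → K
D(3): 17·(3−2)=17 → R
M(12): 17·(12−2)=170≡14 → O
U(20): 17·(20−2)=306≡20 → U
C(2): 17·(2−2)=0 → A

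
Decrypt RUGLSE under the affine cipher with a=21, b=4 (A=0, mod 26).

The inverse of 21 mod 26 is 5, since 21·5=105≡1. Apply D(y)=5·(y−4) mod 26:
R(17): 5·(17−4)=65≡13 → N
U(20): 5·(20−4)=80≡2 → C
G(6): 5·(6−4)=10 → K
L(11): 5·(11−4)=35≡9 → J
S(18): 5·(18−4)=70≡18 → S
E(4): 5·(4−4)=0 → A

NCKJSA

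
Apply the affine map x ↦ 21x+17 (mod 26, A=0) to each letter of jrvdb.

j(9): 21·9+17=206≡24 → y
r(17): 21·17+17=374≡10 → k
v(21): 21·21+17=458≡16 → q
d(3): 21·3+17=80≡2 → c
b(1): 21·1+17=38≡12 → m

ykqcm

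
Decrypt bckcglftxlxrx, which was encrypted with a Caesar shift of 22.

b(1): 1−22=-21≡5 → f
c(2): 2−22=-20≡6 → g
k(10): 10−22=-12≡14 → o
c(2): 2−22=-20≡6 → g
g(6): 6−22=-16≡10 → k
l(11): 11−22=-11≡15 → p
f(5): 5−22=-17≡9 → j
t(19): 19−22=-3≡23 → x
x(23): 23−22=1 → b
l(11): 11−22=-11≡15 → p
x(23): 23−22=1 → b
r(17): 17−22=-5≡21 → v
x(23): 23−22=1 → b

fgogkpjxbpbvb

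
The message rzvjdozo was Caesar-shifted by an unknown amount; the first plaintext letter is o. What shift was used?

3

From the crib: r(17)−o(14)=3, so the shift is 3.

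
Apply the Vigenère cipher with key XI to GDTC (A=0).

DLQK

Repeat the key across the message: XIXI
G(6)+X(23): 29≡3 → D
D(3)+I(8): 11 → L
T(19)+X(23): 42≡16 → Q
C(2)+I(8): 10 → K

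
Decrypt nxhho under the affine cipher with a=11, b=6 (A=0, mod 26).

dlttw

The inverse of 11 mod 26 is 19, since 11·19=209≡1. Apply D(y)=19·(y−6) mod 26:
n(13): 19·(13−6)=133≡3 → d
x(23): 19·(23−6)=323≡11 → l
h(7): 19·(7−6)=19 → t
h(7): 19·(7−6)=19 → t
o(14): 19·(14−6)=152≡22 → w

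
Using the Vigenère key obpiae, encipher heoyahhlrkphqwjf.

Repeat the key across the message: obpiaeobpiaeobpi
h(7)+o(14): 21 → v
e(4)+b(1): 5 → f
o(14)+p(15): 29≡3 → d
y(24)+i(8): 32≡6 → g
a(0)+a(0): 0 → a
h(7)+e(4): 11 → l
h(7)+o(14): 21 → v
l(11)+b(1): 12 → m
r(17)+p(15): 32≡6 → g
k(10)+i(8): 18 → s
p(15)+a(0): 15 → p
h(7)+e(4): 11 → l
q(16)+o(14): 30≡4 → e
w(22)+b(1): 23 → x
j(9)+p(15): 24 → y
f(5)+i(8): 13 → n

vfdgalvmgsplexyn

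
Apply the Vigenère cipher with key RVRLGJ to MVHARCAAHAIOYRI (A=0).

DQYLXLRVYLOXPMZ

Repeat the key across the message: RVRLGJRVRLGJRVR
M(12)+R(17): 29≡3 → D
V(21)+V(21): 42≡16 → Q
H(7)+R(17): 24 → Y
A(0)+L(11): 11 → L
R(17)+G(6): 23 → X
C(2)+J(9): 11 → L
A(0)+R(17): 17 → R
A(0)+V(21): 21 → V
H(7)+R(17): 24 → Y
A(0)+L(11): 11 → L
I(8)+G(6): 14 → O
O(14)+J(9): 23 → X
Y(24)+R(17): 41≡15 → P
R(17)+V(21): 38≡12 → M
I(8)+R(17): 25 → Z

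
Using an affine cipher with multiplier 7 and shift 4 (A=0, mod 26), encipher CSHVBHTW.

SABVLBHC

C(2): 7·2+4=18 → S
S(18): 7·18+4=130≡0 → A
H(7): 7·7+4=53≡1 → B
V(21): 7·21+4=151≡21 → V
B(1): 7·1+4=11 → L
H(7): 7·7+4=53≡1 → B
T(19): 7·19+4=137≡7 → H
W(22): 7·22+4=158≡2 → C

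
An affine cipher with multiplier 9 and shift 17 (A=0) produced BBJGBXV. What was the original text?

The inverse of 9 mod 26 is 3, since 9·3=27≡1. Apply D(y)=3·(y−17) mod 26:
B(1): 3·(1−17)=-48≡4 → E
B(1): 3·(1−17)=-48≡4 → E
J(9): 3·(9−17)=-24≡2 → C
G(6): 3·(6−17)=-33≡19 → T
B(1): 3·(1−17)=-48≡4 → E
X(23): 3·(23−17)=18 → S
V(21): 3·(21−17)=12 → M

EECTESM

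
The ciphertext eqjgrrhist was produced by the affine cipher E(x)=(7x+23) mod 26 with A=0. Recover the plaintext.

The inverse of 7 mod 26 is 15, since 7·15=105≡1. Apply D(y)=15·(y−23) mod 26:
e(4): 15·(4−23)=-285≡1 → b
q(16): 15·(16−23)=-105≡25 → z
j(9): 15·(9−23)=-210≡24 → y
g(6): 15·(6−23)=-255≡5 → f
r(17): 15·(17−23)=-90≡14 → o
r(17): 15·(17−23)=-90≡14 → o
h(7): 15·(7−23)=-240≡20 → u
i(8): 15·(8−23)=-225≡9 → j
s(18): 15·(18−23)=-75≡3 → d
t(19): 15·(19−23)=-60≡18 → s

bzyfooujds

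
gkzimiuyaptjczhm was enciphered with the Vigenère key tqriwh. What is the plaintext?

Repeat the key across the ciphertext: tqriwhtqriwhtqri
g(6)−t(19): -13≡13 → n
k(10)−q(16): -6≡20 → u
z(25)−r(17): 8 → i
i(8)−i(8): 0 → a
m(12)−w(22): -10≡16 → q
i(8)−h(7): 1 → b
u(20)−t(19): 1 → b
y(24)−q(16): 8 → i
a(0)−r(17): -17≡9 → j
p(15)−i(8): 7 → h
t(19)−w(22): -3≡23 → x
j(9)−h(7): 2 → c
c(2)−t(19): -17≡9 → j
z(25)−q(16): 9 → j
h(7)−r(17): -10≡16 → q
m(12)−i(8): 4 → e

nuiaqbbijhxcjjqe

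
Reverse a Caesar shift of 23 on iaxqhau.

i(8): 8−23=-15≡11 → l
a(0): 0−23=-23≡3 → d
x(23): 23−23=0 → a
q(16): 16−23=-7≡19 → t
h(7): 7−23=-16≡10 → k
a(0): 0−23=-23≡3 → d
u(20): 20−23=-3≡23 → x

ldatkdx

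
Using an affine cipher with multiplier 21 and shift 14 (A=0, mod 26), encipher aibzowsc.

a(0): 21·0+14=14 → o
i(8): 21·8+14=182≡0 → a
b(1): 21·1+14=35≡9 → j
z(25): 21·25+14=539≡19 → t
o(14): 21·14+14=308≡22 → w
w(22): 21·22+14=476≡8 → i
s(18): 21·18+14=392≡2 → c
c(2): 21·2+14=56≡4 → e

oajtwice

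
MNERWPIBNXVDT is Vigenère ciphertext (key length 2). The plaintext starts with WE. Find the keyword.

QJ

Subtract each crib letter from the matching ciphertext letter (mod 26):
M(12)−W(22)=-10≡16 → Q
N(13)−E(4)=9 → J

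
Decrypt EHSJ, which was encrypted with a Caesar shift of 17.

E(4): 4−17=-13≡13 → N
H(7): 7−17=-10≡16 → Q
S(18): 18−17=1 → B
J(9): 9−17=-8≡18 → S

NQBS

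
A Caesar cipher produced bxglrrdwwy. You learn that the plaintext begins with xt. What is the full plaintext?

From the crib: b(1)−x(23)=-22≡4, so the shift is 4.
Subtract 4 from each ciphertext letter:
b(1): 1−4=-3≡23 → x
x(23): 23−4=19 → t
g(6): 6−4=2 → c
l(11): 11−4=7 → h
r(17): 17−4=13 → n
r(17): 17−4=13 → n
d(3): 3−4=-1≡25 → z
w(22): 22−4=18 → s
w(22): 22−4=18 → s
y(24): 24−4=20 → u

xtchnnzssu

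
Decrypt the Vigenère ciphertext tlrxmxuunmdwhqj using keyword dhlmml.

Repeat the key across the ciphertext: dhlmmldhlmmldhl
t(19)−d(3): 16 → q
l(11)−h(7): 4 → e
r(17)−l(11): 6 → g
x(23)−m(12): 11 → l
m(12)−m(12): 0 → a
x(23)−l(11): 12 → m
u(20)−d(3): 17 → r
u(20)−h(7): 13 → n
n(13)−l(11): 2 → c
m(12)−m(12): 0 → a
d(3)−m(12): -9≡17 → r
w(22)−l(11): 11 → l
h(7)−d(3): 4 → e
q(16)−h(7): 9 → j
j(9)−l(11): -2≡24 → y

qeglamrncarlejy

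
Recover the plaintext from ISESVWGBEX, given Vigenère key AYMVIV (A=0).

IUSXNBGDSC

Repeat the key across the ciphertext: AYMVIVAYMV
I(8)−A(0): 8 → I
S(18)−Y(24): -6≡20 → U
E(4)−M(12): -8≡18 → S
S(18)−V(21): -3≡23 → X
V(21)−I(8): 13 → N
W(22)−V(21): 1 → B
G(6)−A(0): 6 → G
B(1)−Y(24): -23≡3 → D
E(4)−M(12): -8≡18 → S
X(23)−V(21): 2 → C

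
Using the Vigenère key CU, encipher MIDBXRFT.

Repeat the key across the message: CUCUCUCU
M(12)+C(2): 14 → O
I(8)+U(20): 28≡2 → C
D(3)+C(2): 5 → F
B(1)+U(20): 21 → V
X(23)+C(2): 25 → Z
R(17)+U(20): 37≡11 → L
F(5)+C(2): 7 → H
T(19)+U(20): 39≡13 → N

OCFVZLHN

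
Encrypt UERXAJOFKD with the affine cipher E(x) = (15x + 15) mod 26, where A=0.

DXKWPURMJI

U(20): 15·20+15=315≡3 → D
E(4): 15·4+15=75≡23 → X
R(17): 15·17+15=270≡10 → K
X(23): 15·23+15=360≡22 → W
A(0): 15·0+15=15 → P
J(9): 15·9+15=150≡20 → U
O(14): 15·14+15=225≡17 → R
F(5): 15·5+15=90≡12 → M
K(10): 15·10+15=165≡9 → J
D(3): 15·3+15=60≡8 → I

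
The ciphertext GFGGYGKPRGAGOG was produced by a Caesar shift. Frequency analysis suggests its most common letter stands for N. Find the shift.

The most frequent ciphertext letter is G (appears 7 times).
G is position 6; N is position 13.
Shift = -7≡19.

19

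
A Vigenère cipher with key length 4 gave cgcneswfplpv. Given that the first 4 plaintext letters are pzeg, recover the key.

Subtract each crib letter from the matching ciphertext letter (mod 26):
c(2)−p(15)=-13≡13 → n
g(6)−z(25)=-19≡7 → h
c(2)−e(4)=-2≡24 → y
n(13)−g(6)=7 → h

nhyh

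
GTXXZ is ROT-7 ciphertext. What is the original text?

G(6): 6−7=-1≡25 → Z
T(19): 19−7=12 → M
X(23): 23−7=16 → Q
X(23): 23−7=16 → Q
Z(25): 25−7=18 → S

ZMQQS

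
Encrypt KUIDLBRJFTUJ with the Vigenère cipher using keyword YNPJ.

IHXMJOGSDGJS

Repeat the key across the message: YNPJYNPJYNPJ
K(10)+Y(24): 34≡8 → I
U(20)+N(13): 33≡7 → H
I(8)+P(15): 23 → X
D(3)+J(9): 12 → M
L(11)+Y(24): 35≡9 → J
B(1)+N(13): 14 → O
R(17)+P(15): 32≡6 → G
J(9)+J(9): 18 → S
F(5)+Y(24): 29≡3 → D
T(19)+N(13): 32≡6 → G
U(20)+P(15): 35≡9 → J
J(9)+J(9): 18 → S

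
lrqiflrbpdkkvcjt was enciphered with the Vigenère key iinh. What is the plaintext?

djdbxdeuhvxdnuwm

Repeat the key across the ciphertext: iinhiinhiinhiinh
l(11)−i(8): 3 → d
r(17)−i(8): 9 → j
q(16)−n(13): 3 → d
i(8)−h(7): 1 → b
f(5)−i(8): -3≡23 → x
l(11)−i(8): 3 → d
r(17)−n(13): 4 → e
b(1)−h(7): -6≡20 → u
p(15)−i(8): 7 → h
d(3)−i(8): -5≡21 → v
k(10)−n(13): -3≡23 → x
k(10)−h(7): 3 → d
v(21)−i(8): 13 → n
c(2)−i(8): -6≡20 → u
j(9)−n(13): -4≡22 → w
t(19)−h(7): 12 → m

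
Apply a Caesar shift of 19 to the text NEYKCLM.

GXRDVEF

N(13): 13+19=32≡6 → G
E(4): 4+19=23 → X
Y(24): 24+19=43≡17 → R
K(10): 10+19=29≡3 → D
C(2): 2+19=21 → V
L(11): 11+19=30≡4 → E
M(12): 12+19=31≡5 → F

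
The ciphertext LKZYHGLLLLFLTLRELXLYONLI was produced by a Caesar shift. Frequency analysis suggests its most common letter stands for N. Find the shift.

24

The most frequent ciphertext letter is L (appears 10 times).
L is position 11; N is position 13.
Shift = -2≡24.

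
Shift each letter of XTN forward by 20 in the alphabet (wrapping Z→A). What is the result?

X(23): 23+20=43≡17 → R
T(19): 19+20=39≡13 → N
N(13): 13+20=33≡7 → H

RNH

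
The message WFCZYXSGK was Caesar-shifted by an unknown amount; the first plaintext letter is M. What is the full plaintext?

MVSPONIWA

From the crib: W(22)−M(12)=10, so the shift is 10.
Subtract 10 from each ciphertext letter:
W(22): 22−10=12 → M
F(5): 5−10=-5≡21 → V
C(2): 2−10=-8≡18 → S
Z(25): 25−10=15 → P
Y(24): 24−10=14 → O
X(23): 23−10=13 → N
S(18): 18−10=8 → I
G(6): 6−10=-4≡22 → W
K(10): 10−10=0 → A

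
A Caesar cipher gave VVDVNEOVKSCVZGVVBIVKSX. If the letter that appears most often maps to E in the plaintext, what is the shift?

The most frequent ciphertext letter is V (appears 8 times).
V is position 21; E is position 4.
Shift = 17.

17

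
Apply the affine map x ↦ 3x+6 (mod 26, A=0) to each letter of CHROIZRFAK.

MBFWEDFVGK

C(2): 3·2+6=12 → M
H(7): 3·7+6=27≡1 → B
R(17): 3·17+6=57≡5 → F
O(14): 3·14+6=48≡22 → W
I(8): 3·8+6=30≡4 → E
Z(25): 3·25+6=81≡3 → D
R(17): 3·17+6=57≡5 → F
F(5): 3·5+6=21 → V
A(0): 3·0+6=6 → G
K(10): 3·10+6=36≡10 → K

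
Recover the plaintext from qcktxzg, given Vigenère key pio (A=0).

Repeat the key across the ciphertext: piopiop
q(16)−p(15): 1 → b
c(2)−i(8): -6≡20 → u
k(10)−o(14): -4≡22 → w
t(19)−p(15): 4 → e
x(23)−i(8): 15 → p
z(25)−o(14): 11 → l
g(6)−p(15): -9≡17 → r

buweplr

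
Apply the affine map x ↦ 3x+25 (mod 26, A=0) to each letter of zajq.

z(25): 3·25+25=100≡22 → w
a(0): 3·0+25=25 → z
j(9): 3·9+25=52≡0 → a
q(16): 3·16+25=73≡21 → v

wzav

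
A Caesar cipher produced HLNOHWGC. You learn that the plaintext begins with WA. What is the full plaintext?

From the crib: H(7)−W(22)=-15≡11, so the shift is 11.
Subtract 11 from each ciphertext letter:
H(7): 7−11=-4≡22 → W
L(11): 11−11=0 → A
N(13): 13−11=2 → C
O(14): 14−11=3 → D
H(7): 7−11=-4≡22 → W
W(22): 22−11=11 → L
G(6): 6−11=-5≡21 → V
C(2): 2−11=-9≡17 → R

WACDWLVR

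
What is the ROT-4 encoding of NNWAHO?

N(13): 13+4=17 → R
N(13): 13+4=17 → R
W(22): 22+4=26≡0 → A
A(0): 0+4=4 → E
H(7): 7+4=11 → L
O(14): 14+4=18 → S

RRAELS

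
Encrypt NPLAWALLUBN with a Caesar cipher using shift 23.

N(13): 13+23=36≡10 → K
P(15): 15+23=38≡12 → M
L(11): 11+23=34≡8 → I
A(0): 0+23=23 → X
W(22): 22+23=45≡19 → T
A(0): 0+23=23 → X
L(11): 11+23=34≡8 → I
L(11): 11+23=34≡8 → I
U(20): 20+23=43≡17 → R
B(1): 1+23=24 → Y
N(13): 13+23=36≡10 → K

KMIXTXIIRYK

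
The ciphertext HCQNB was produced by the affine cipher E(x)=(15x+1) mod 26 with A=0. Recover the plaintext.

The inverse of 15 mod 26 is 7, since 15·7=105≡1. Apply D(y)=7·(y−1) mod 26:
H(7): 7·(7−1)=42≡16 → Q
C(2): 7·(2−1)=7 → H
Q(16): 7·(16−1)=105≡1 → B
N(13): 7·(13−1)=84≡6 → G
B(1): 7·(1−1)=0 → A

QHBGA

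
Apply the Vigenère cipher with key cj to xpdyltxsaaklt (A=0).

zyfhnczbcjmuv

Repeat the key across the message: cjcjcjcjcjcjc
x(23)+c(2): 25 → z
p(15)+j(9): 24 → y
d(3)+c(2): 5 → f
y(24)+j(9): 33≡7 → h
l(11)+c(2): 13 → n
t(19)+j(9): 28≡2 → c
x(23)+c(2): 25 → z
s(18)+j(9): 27≡1 → b
a(0)+c(2): 2 → c
a(0)+j(9): 9 → j
k(10)+c(2): 12 → m
l(11)+j(9): 20 → u
t(19)+c(2): 21 → v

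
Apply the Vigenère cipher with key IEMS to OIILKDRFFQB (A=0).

Repeat the key across the message: IEMSIEMSIEM
O(14)+I(8): 22 → W
I(8)+E(4): 12 → M
I(8)+M(12): 20 → U
L(11)+S(18): 29≡3 → D
K(10)+I(8): 18 → S
D(3)+E(4): 7 → H
R(17)+M(12): 29≡3 → D
F(5)+S(18): 23 → X
F(5)+I(8): 13 → N
Q(16)+E(4): 20 → U
B(1)+M(12): 13 → N

WMUDSHDXNUN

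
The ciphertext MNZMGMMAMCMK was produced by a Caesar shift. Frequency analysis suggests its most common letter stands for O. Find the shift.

The most frequent ciphertext letter is M (appears 6 times).
M is position 12; O is position 14.
Shift = -2≡24.

24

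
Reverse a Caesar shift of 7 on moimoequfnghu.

m(12): 12−7=5 → f
o(14): 14−7=7 → h
i(8): 8−7=1 → b
m(12): 12−7=5 → f
o(14): 14−7=7 → h
e(4): 4−7=-3≡23 → x
q(16): 16−7=9 → j
u(20): 20−7=13 → n
f(5): 5−7=-2≡24 → y
n(13): 13−7=6 → g
g(6): 6−7=-1≡25 → z
h(7): 7−7=0 → a
u(20): 20−7=13 → n

fhbfhxjnygzan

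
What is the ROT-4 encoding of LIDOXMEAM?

L(11): 11+4=15 → P
I(8): 8+4=12 → M
D(3): 3+4=7 → H
O(14): 14+4=18 → S
X(23): 23+4=27≡1 → B
M(12): 12+4=16 → Q
E(4): 4+4=8 → I
A(0): 0+4=4 → E
M(12): 12+4=16 → Q

PMHSBQIEQ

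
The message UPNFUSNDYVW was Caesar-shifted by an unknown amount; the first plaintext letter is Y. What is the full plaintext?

From the crib: U(20)−Y(24)=-4≡22, so the shift is 22.
Subtract 22 from each ciphertext letter:
U(20): 20−22=-2≡24 → Y
P(15): 15−22=-7≡19 → T
N(13): 13−22=-9≡17 → R
F(5): 5−22=-17≡9 → J
U(20): 20−22=-2≡24 → Y
S(18): 18−22=-4≡22 → W
N(13): 13−22=-9≡17 → R
D(3): 3−22=-19≡7 → H
Y(24): 24−22=2 → C
V(21): 21−22=-1≡25 → Z
W(22): 22−22=0 → A

YTRJYWRHCZA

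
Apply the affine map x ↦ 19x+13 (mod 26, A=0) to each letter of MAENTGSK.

M(12): 19·12+13=241≡7 → H
A(0): 19·0+13=13 → N
E(4): 19·4+13=89≡11 → L
N(13): 19·13+13=260≡0 → A
T(19): 19·19+13=374≡10 → K
G(6): 19·6+13=127≡23 → X
S(18): 19·18+13=355≡17 → R
K(10): 19·10+13=203≡21 → V

HNLAKXRV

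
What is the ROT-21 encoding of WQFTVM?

W(22): 22+21=43≡17 → R
Q(16): 16+21=37≡11 → L
F(5): 5+21=26≡0 → A
T(19): 19+21=40≡14 → O
V(21): 21+21=42≡16 → Q
M(12): 12+21=33≡7 → H

RLAOQH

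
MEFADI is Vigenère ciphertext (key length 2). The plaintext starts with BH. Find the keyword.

LX

Subtract each crib letter from the matching ciphertext letter (mod 26):
M(12)−B(1)=11 → L
E(4)−H(7)=-3≡23 → X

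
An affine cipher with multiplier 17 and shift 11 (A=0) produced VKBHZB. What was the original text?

The inverse of 17 mod 26 is 23, since 17·23=391≡1. Apply D(y)=23·(y−11) mod 26:
V(21): 23·(21−11)=230≡22 → W
K(10): 23·(10−11)=-23≡3 → D
B(1): 23·(1−11)=-230≡4 → E
H(7): 23·(7−11)=-92≡12 → M
Z(25): 23·(25−11)=322≡10 → K
B(1): 23·(1−11)=-230≡4 → E

WDEMKE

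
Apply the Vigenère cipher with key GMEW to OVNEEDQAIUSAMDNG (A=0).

Repeat the key across the message: GMEWGMEWGMEWGMEW
O(14)+G(6): 20 → U
V(21)+M(12): 33≡7 → H
N(13)+E(4): 17 → R
E(4)+W(22): 26≡0 → A
E(4)+G(6): 10 → K
D(3)+M(12): 15 → P
Q(16)+E(4): 20 → U
A(0)+W(22): 22 → W
I(8)+G(6): 14 → O
U(20)+M(12): 32≡6 → G
S(18)+E(4): 22 → W
A(0)+W(22): 22 → W
M(12)+G(6): 18 → S
D(3)+M(12): 15 → P
N(13)+E(4): 17 → R
G(6)+W(22): 28≡2 → C

UHRAKPUWOGWWSPRC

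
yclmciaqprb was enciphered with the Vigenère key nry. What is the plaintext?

Repeat the key across the ciphertext: nrynrynrynr
y(24)−n(13): 11 → l
c(2)−r(17): -15≡11 → l
l(11)−y(24): -13≡13 → n
m(12)−n(13): -1≡25 → z
c(2)−r(17): -15≡11 → l
i(8)−y(24): -16≡10 → k
a(0)−n(13): -13≡13 → n
q(16)−r(17): -1≡25 → z
p(15)−y(24): -9≡17 → r
r(17)−n(13): 4 → e
b(1)−r(17): -16≡10 → k

llnzlknzrek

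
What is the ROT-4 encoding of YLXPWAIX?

CPBTAEMB

Y(24): 24+4=28≡2 → C
L(11): 11+4=15 → P
X(23): 23+4=27≡1 → B
P(15): 15+4=19 → T
W(22): 22+4=26≡0 → A
A(0): 0+4=4 → E
I(8): 8+4=12 → M
X(23): 23+4=27≡1 → B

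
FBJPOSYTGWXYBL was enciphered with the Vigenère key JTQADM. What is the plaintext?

Repeat the key across the ciphertext: JTQADMJTQADMJT
F(5)−J(9): -4≡22 → W
B(1)−T(19): -18≡8 → I
J(9)−Q(16): -7≡19 → T
P(15)−A(0): 15 → P
O(14)−D(3): 11 → L
S(18)−M(12): 6 → G
Y(24)−J(9): 15 → P
T(19)−T(19): 0 → A
G(6)−Q(16): -10≡16 → Q
W(22)−A(0): 22 → W
X(23)−D(3): 20 → U
Y(24)−M(12): 12 → M
B(1)−J(9): -8≡18 → S
L(11)−T(19): -8≡18 → S

WITPLGPAQWUMSS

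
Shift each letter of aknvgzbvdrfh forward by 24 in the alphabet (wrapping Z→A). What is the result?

a(0): 0+24=24 → y
k(10): 10+24=34≡8 → i
n(13): 13+24=37≡11 → l
v(21): 21+24=45≡19 → t
g(6): 6+24=30≡4 → e
z(25): 25+24=49≡23 → x
b(1): 1+24=25 → z
v(21): 21+24=45≡19 → t
d(3): 3+24=27≡1 → b
r(17): 17+24=41≡15 → p
f(5): 5+24=29≡3 → d
h(7): 7+24=31≡5 → f

yiltexztbpdf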